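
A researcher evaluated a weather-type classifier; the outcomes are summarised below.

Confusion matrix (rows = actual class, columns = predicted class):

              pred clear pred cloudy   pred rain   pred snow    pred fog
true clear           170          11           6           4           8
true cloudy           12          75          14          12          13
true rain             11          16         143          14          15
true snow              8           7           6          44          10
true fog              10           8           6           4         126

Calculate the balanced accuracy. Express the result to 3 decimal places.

0.715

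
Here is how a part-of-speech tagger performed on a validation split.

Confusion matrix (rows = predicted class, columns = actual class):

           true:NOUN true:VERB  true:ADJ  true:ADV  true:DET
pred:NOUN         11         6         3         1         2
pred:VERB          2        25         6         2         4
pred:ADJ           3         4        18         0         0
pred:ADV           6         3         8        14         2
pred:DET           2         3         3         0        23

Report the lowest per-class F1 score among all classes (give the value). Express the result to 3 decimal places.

0.468

Per-class F1 score (2·TP/(2·TP+FP+FN)):
  NOUN: TP=11, FP=6+3+1+2=12, FN=2+3+6+2=13 → 22/47 = 0.4681
  VERB: TP=25, FP=2+6+2+4=14, FN=6+4+3+3=16 → 50/80 = 0.6250
  ADJ: TP=18, FP=3+4+0+0=7, FN=3+6+8+3=20 → 36/63 = 0.5714
  ADV: TP=14, FP=6+3+8+2=19, FN=1+2+0+0=3 → 28/50 = 0.5600
  DET: TP=23, FP=2+3+3+0=8, FN=2+4+0+2=8 → 46/62 = 0.7419
Lowest is class 'NOUN' with F1 score = 0.468.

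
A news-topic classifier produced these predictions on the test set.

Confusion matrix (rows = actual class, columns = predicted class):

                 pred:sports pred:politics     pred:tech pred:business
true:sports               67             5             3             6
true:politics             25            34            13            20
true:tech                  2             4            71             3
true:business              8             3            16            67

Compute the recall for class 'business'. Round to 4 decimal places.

0.7128

One-vs-rest for 'business': TP = diagonal; FP = other classes predicted 'business'; FN = 'business' predicted as other.
recall = TP/(TP+FN).
business: TP=67, FN=8+3+16=27 → 67/94 = 0.71277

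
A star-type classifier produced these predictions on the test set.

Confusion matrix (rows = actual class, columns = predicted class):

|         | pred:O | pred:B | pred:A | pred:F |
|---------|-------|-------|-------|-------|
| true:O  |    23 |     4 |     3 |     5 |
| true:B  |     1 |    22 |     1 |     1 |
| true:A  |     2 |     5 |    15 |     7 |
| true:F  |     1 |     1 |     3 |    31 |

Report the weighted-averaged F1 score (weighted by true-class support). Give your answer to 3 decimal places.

Per-class F1 score (2·TP/(2·TP+FP+FN)):
  O: TP=23, FP=1+2+1=4, FN=4+3+5=12 → 46/62 = 0.7419
  B: TP=22, FP=4+5+1=10, FN=1+1+1=3 → 44/57 = 0.7719
  A: TP=15, FP=3+1+3=7, FN=2+5+7=14 → 30/51 = 0.5882
  F: TP=31, FP=5+1+7=13, FN=1+1+3=5 → 62/80 = 0.7750
Weighted-F1 score = Σ (supportᵢ/N)·F1 scoreᵢ with N=125: (35/125)·0.7419 + (25/125)·0.7719 + (29/125)·0.5882 + (36/125)·0.7750 = 0.722

0.722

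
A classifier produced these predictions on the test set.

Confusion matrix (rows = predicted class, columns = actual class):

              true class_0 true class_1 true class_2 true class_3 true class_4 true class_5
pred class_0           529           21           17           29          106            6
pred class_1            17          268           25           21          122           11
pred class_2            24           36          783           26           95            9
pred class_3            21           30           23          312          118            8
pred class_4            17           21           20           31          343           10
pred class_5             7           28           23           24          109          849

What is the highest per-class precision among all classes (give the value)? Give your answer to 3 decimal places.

0.816

Per-class precision (TP/(TP+FP)):
  class_0: TP=529, FP=21+17+29+106+6=179 → 529/708 = 0.7472
  class_1: TP=268, FP=17+25+21+122+11=196 → 268/464 = 0.5776
  class_2: TP=783, FP=24+36+26+95+9=190 → 783/973 = 0.8047
  class_3: TP=312, FP=21+30+23+118+8=200 → 312/512 = 0.6094
  class_4: TP=343, FP=17+21+20+31+10=99 → 343/442 = 0.7760
  class_5: TP=849, FP=7+28+23+24+109=191 → 849/1040 = 0.8163
Highest is class 'class_5' with precision = 0.816.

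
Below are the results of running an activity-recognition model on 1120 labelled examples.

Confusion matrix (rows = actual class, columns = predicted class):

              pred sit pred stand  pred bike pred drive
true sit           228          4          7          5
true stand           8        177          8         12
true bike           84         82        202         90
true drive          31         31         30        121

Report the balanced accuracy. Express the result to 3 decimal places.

0.702

Balanced accuracy = mean of per-class recall.
  sit: recall = 228/244 = 0.9344
  stand: recall = 177/205 = 0.8634
  bike: recall = 202/458 = 0.4410
  drive: recall = 121/213 = 0.5681
Mean = (0.9344 + 0.8634 + 0.4410 + 0.5681) / 4 = 0.702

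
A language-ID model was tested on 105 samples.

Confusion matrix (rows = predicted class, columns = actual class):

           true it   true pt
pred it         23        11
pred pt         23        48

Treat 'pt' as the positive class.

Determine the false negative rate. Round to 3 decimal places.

FNR = FN/(FN+TP) = 11/(11+48) = 0.186

0.186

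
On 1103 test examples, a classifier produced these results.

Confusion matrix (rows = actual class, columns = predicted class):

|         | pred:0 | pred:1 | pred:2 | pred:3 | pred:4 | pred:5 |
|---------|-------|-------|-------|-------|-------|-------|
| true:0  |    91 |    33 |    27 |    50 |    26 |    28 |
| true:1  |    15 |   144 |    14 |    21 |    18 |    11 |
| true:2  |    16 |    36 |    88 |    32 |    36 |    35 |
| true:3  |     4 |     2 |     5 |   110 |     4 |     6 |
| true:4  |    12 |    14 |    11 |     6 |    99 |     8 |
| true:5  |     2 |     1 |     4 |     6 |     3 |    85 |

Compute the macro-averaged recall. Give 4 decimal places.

Per-class recall (TP/(TP+FN)):
  0: TP=91, FN=33+27+50+26+28=164 → 91/255 = 0.35686
  1: TP=144, FN=15+14+21+18+11=79 → 144/223 = 0.64574
  2: TP=88, FN=16+36+32+36+35=155 → 88/243 = 0.36214
  3: TP=110, FN=4+2+5+4+6=21 → 110/131 = 0.83969
  4: TP=99, FN=12+14+11+6+8=51 → 99/150 = 0.66000
  5: TP=85, FN=2+1+4+6+3=16 → 85/101 = 0.84158
Macro-recall = mean = (0.35686 + 0.64574 + 0.36214 + 0.83969 + 0.66000 + 0.84158) / 6 = 0.6177

0.6177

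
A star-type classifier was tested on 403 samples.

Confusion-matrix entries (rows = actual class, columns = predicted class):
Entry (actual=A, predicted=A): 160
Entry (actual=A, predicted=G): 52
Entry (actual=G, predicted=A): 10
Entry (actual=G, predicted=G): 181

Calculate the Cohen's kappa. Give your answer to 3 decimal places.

0.695

Observed agreement pₒ = trace/N = 341/403 = 0.8462
Expected agreement pₑ = Σ (rowᵢ·colᵢ)/N² = (212·170 + 191·233)/403² = 0.4959
κ = (pₒ − pₑ)/(1 − pₑ) = (0.8462 − 0.4959)/(1 − 0.4959) = 0.695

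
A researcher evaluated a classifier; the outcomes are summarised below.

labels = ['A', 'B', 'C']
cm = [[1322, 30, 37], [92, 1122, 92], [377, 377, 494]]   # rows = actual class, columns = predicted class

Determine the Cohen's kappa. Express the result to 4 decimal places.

0.6147

Observed agreement pₒ = trace/N = 2938/3943 = 0.74512
Expected agreement pₑ = Σ (rowᵢ·colᵢ)/N² = (1389·1791 + 1306·1529 + 1248·623)/3943² = 0.33846
κ = (pₒ − pₑ)/(1 − pₑ) = (0.74512 − 0.33846)/(1 − 0.33846) = 0.6147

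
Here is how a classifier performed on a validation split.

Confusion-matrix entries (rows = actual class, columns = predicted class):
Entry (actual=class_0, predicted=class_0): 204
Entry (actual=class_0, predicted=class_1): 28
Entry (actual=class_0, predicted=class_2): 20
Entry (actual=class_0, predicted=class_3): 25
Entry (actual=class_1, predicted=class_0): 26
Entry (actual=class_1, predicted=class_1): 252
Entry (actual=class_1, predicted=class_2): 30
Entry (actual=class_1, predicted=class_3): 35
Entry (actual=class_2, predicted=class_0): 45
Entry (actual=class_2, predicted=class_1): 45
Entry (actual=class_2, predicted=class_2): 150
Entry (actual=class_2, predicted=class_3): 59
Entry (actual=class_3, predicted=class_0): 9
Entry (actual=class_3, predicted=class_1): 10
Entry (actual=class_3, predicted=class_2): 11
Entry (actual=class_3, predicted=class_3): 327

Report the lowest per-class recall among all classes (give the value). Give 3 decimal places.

0.502

Per-class recall (TP/(TP+FN)):
  class_0: TP=204, FN=28+20+25=73 → 204/277 = 0.7365
  class_1: TP=252, FN=26+30+35=91 → 252/343 = 0.7347
  class_2: TP=150, FN=45+45+59=149 → 150/299 = 0.5017
  class_3: TP=327, FN=9+10+11=30 → 327/357 = 0.9160
Lowest is class 'class_2' with recall = 0.502.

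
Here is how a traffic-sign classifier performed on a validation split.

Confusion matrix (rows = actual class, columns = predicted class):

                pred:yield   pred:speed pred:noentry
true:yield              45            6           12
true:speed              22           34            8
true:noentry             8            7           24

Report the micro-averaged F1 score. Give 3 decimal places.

0.620

Micro-averaging pools counts across classes: ΣTP=103, ΣFP=63, ΣFN=63.
Micro-F1 score = 2·TP/(2·TP+FP+FN) on pooled counts = 0.620 (equals overall accuracy in single-label multiclass).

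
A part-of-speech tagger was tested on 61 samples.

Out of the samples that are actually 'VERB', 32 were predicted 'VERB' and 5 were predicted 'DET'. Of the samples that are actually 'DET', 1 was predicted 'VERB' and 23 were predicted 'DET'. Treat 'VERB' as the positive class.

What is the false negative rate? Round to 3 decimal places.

FNR = FN/(FN+TP) = 5/(5+32) = 0.135

0.135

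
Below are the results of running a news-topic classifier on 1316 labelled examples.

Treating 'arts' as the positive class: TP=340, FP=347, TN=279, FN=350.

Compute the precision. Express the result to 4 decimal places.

Precision = TP/(TP+FP) = 340/(340+347) = 340/687 = 0.4949

0.4949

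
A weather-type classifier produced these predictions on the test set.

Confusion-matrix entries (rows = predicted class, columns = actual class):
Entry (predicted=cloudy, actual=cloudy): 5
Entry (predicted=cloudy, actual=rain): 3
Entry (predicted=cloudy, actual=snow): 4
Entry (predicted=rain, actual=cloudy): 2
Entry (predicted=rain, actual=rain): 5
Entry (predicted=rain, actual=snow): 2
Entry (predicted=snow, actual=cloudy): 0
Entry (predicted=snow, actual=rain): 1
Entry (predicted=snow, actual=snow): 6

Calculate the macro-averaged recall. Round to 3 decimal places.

0.590

Per-class recall (TP/(TP+FN)):
  cloudy: TP=5, FN=2+0=2 → 5/7 = 0.7143
  rain: TP=5, FN=3+1=4 → 5/9 = 0.5556
  snow: TP=6, FN=4+2=6 → 6/12 = 0.5000
Macro-recall = mean = (0.7143 + 0.5556 + 0.5000) / 3 = 0.590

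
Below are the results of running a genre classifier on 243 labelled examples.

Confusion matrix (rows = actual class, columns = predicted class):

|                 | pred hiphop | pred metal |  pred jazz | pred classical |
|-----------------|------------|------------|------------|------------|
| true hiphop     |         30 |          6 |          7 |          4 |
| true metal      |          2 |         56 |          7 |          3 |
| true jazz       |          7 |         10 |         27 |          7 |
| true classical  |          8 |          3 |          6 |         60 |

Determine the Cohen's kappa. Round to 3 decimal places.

0.610

Observed agreement pₒ = trace/N = 173/243 = 0.7119
Expected agreement pₑ = Σ (rowᵢ·colᵢ)/N² = (47·47 + 68·75 + 51·47 + 77·74)/243² = 0.2609
κ = (pₒ − pₑ)/(1 − pₑ) = (0.7119 − 0.2609)/(1 − 0.2609) = 0.610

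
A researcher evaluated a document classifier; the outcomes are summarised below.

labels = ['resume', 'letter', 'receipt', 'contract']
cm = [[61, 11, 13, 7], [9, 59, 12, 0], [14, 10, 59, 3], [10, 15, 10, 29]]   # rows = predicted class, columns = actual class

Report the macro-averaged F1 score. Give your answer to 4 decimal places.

0.6372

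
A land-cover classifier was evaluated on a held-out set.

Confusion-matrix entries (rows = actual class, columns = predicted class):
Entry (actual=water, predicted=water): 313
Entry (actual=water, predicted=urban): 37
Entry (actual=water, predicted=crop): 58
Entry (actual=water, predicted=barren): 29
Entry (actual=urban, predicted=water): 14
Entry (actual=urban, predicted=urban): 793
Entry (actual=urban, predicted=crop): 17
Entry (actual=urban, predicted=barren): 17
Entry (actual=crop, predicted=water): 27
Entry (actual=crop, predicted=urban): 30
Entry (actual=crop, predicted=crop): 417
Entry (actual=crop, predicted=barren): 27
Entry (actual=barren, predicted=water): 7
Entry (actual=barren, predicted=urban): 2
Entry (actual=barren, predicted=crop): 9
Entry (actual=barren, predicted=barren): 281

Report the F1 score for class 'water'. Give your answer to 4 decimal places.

0.7845

One-vs-rest for 'water': TP = diagonal; FP = other classes predicted 'water'; FN = 'water' predicted as other.
F1 score = 2·TP/(2·TP+FP+FN).
water: TP=313, FP=14+27+7=48, FN=37+58+29=124 → 626/798 = 0.78446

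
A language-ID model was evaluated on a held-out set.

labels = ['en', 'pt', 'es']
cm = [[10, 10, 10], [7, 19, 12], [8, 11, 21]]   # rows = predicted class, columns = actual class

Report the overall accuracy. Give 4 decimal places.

0.4630

Accuracy = trace / total = (10+19+21=50) / 108 = 50/108 = 0.4630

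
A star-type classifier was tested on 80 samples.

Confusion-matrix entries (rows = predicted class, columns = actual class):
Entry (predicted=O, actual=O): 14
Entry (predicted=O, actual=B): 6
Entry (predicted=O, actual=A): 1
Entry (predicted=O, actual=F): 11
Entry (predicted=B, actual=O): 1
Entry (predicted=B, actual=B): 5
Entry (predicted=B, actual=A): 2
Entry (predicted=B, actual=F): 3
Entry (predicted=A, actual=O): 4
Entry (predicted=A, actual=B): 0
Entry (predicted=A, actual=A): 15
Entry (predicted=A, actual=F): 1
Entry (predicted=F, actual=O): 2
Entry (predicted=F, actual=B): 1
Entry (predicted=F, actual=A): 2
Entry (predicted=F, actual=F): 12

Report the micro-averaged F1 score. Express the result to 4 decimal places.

0.5750

Micro-averaging pools counts across classes: ΣTP=46, ΣFP=34, ΣFN=34.
Micro-F1 score = 2·TP/(2·TP+FP+FN) on pooled counts = 0.5750 (equals overall accuracy in single-label multiclass).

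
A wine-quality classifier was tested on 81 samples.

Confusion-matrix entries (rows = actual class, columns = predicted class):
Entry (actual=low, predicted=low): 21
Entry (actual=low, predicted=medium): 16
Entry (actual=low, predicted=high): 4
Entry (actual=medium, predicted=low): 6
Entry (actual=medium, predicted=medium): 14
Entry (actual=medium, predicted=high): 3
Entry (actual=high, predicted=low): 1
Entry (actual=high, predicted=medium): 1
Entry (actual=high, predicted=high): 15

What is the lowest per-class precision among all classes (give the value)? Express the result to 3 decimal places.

Per-class precision (TP/(TP+FP)):
  low: TP=21, FP=6+1=7 → 21/28 = 0.7500
  medium: TP=14, FP=16+1=17 → 14/31 = 0.4516
  high: TP=15, FP=4+3=7 → 15/22 = 0.6818
Lowest is class 'medium' with precision = 0.452.

0.452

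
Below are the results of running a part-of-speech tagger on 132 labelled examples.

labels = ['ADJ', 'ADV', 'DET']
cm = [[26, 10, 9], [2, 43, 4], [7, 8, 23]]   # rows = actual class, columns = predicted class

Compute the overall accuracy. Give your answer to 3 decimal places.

0.697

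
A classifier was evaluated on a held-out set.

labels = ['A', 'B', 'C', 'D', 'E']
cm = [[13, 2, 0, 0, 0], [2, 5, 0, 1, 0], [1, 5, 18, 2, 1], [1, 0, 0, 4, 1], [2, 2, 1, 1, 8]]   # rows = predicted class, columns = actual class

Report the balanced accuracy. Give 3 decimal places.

0.658

Balanced accuracy = mean of per-class recall.
  A: recall = 13/19 = 0.6842
  B: recall = 5/14 = 0.3571
  C: recall = 18/19 = 0.9474
  D: recall = 4/8 = 0.5000
  E: recall = 8/10 = 0.8000
Mean = (0.6842 + 0.3571 + 0.9474 + 0.5000 + 0.8000) / 5 = 0.658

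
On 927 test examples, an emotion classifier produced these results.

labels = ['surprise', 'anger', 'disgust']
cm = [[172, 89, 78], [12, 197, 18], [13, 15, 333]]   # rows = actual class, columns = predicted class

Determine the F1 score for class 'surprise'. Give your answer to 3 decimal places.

Take TP from the diagonal, FP from the rest of the 'surprise' prediction marginal, FN from the rest of the 'surprise' actual marginal.
F1 score = 2·TP/(2·TP+FP+FN).
surprise: TP=172, FP=12+13=25, FN=89+78=167 → 344/536 = 0.6418

0.642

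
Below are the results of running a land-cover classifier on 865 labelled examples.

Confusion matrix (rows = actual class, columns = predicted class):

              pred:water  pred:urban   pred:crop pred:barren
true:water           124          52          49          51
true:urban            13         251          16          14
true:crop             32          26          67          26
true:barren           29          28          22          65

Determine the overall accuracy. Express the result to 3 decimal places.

0.586

Accuracy = trace / total = (124+251+67+65=507) / 865 = 507/865 = 0.586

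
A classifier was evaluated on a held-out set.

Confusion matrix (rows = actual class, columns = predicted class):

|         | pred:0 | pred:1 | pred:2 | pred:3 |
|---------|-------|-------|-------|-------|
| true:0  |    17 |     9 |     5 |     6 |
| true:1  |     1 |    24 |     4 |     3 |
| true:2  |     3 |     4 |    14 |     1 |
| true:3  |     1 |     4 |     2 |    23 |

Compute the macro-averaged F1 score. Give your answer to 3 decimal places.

0.640

Per-class F1 score (2·TP/(2·TP+FP+FN)):
  0: TP=17, FP=1+3+1=5, FN=9+5+6=20 → 34/59 = 0.5763
  1: TP=24, FP=9+4+4=17, FN=1+4+3=8 → 48/73 = 0.6575
  2: TP=14, FP=5+4+2=11, FN=3+4+1=8 → 28/47 = 0.5957
  3: TP=23, FP=6+3+1=10, FN=1+4+2=7 → 46/63 = 0.7302
Macro-F1 score = mean = (0.5763 + 0.6575 + 0.5957 + 0.7302) / 4 = 0.640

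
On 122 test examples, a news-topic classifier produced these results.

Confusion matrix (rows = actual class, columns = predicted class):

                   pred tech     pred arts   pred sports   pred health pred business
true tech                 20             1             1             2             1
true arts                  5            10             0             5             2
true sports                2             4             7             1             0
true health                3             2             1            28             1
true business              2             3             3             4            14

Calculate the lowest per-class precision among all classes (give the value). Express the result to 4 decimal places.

Per-class precision (TP/(TP+FP)):
  tech: TP=20, FP=5+2+3+2=12 → 20/32 = 0.62500
  arts: TP=10, FP=1+4+2+3=10 → 10/20 = 0.50000
  sports: TP=7, FP=1+0+1+3=5 → 7/12 = 0.58333
  health: TP=28, FP=2+5+1+4=12 → 28/40 = 0.70000
  business: TP=14, FP=1+2+0+1=4 → 14/18 = 0.77778
Lowest is class 'arts' with precision = 0.5000.

0.5000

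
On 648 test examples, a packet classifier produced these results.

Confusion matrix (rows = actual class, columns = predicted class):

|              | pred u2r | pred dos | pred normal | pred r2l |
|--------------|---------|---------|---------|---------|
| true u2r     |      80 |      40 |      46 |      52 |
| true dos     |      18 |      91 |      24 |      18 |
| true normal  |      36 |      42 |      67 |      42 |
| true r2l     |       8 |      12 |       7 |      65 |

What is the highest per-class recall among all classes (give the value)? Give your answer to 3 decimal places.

Per-class recall (TP/(TP+FN)):
  u2r: TP=80, FN=40+46+52=138 → 80/218 = 0.3670
  dos: TP=91, FN=18+24+18=60 → 91/151 = 0.6026
  normal: TP=67, FN=36+42+42=120 → 67/187 = 0.3583
  r2l: TP=65, FN=8+12+7=27 → 65/92 = 0.7065
Highest is class 'r2l' with recall = 0.707.

0.707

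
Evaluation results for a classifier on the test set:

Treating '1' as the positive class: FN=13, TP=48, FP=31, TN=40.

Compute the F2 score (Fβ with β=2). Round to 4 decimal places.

Fβ = (1+β²)·TP / ((1+β²)·TP + β²·FN + FP), with β²=4
= 5·48 / (5·48 + 4·13 + 31) = 0.7430

0.7430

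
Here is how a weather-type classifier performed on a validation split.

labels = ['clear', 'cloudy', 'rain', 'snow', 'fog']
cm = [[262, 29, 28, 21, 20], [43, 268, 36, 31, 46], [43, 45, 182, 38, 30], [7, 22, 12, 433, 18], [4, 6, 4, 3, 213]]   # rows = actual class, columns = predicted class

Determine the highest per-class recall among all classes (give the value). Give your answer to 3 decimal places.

Per-class recall (TP/(TP+FN)):
  clear: TP=262, FN=29+28+21+20=98 → 262/360 = 0.7278
  cloudy: TP=268, FN=43+36+31+46=156 → 268/424 = 0.6321
  rain: TP=182, FN=43+45+38+30=156 → 182/338 = 0.5385
  snow: TP=433, FN=7+22+12+18=59 → 433/492 = 0.8801
  fog: TP=213, FN=4+6+4+3=17 → 213/230 = 0.9261
Highest is class 'fog' with recall = 0.926.

0.926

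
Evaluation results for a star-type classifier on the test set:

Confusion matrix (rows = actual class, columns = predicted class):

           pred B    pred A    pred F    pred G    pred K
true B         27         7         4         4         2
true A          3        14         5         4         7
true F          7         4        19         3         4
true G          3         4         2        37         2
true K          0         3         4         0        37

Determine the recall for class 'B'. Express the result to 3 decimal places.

Treat 'B' as positive and all other classes as negative.
recall = TP/(TP+FN).
B: TP=27, FN=7+4+4+2=17 → 27/44 = 0.6136

0.614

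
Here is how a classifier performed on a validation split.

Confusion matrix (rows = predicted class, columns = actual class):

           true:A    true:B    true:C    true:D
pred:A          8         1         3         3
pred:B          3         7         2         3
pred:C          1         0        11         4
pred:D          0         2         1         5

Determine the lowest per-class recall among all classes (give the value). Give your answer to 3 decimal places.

Per-class recall (TP/(TP+FN)):
  A: TP=8, FN=3+1+0=4 → 8/12 = 0.6667
  B: TP=7, FN=1+0+2=3 → 7/10 = 0.7000
  C: TP=11, FN=3+2+1=6 → 11/17 = 0.6471
  D: TP=5, FN=3+3+4=10 → 5/15 = 0.3333
Lowest is class 'D' with recall = 0.333.

0.333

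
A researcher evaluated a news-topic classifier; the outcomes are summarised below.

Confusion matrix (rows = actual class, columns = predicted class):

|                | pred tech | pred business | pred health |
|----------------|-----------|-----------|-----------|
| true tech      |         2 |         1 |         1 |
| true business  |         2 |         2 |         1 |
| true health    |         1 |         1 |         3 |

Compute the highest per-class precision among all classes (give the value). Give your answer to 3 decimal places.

Per-class precision (TP/(TP+FP)):
  tech: TP=2, FP=2+1=3 → 2/5 = 0.4000
  business: TP=2, FP=1+1=2 → 2/4 = 0.5000
  health: TP=3, FP=1+1=2 → 3/5 = 0.6000
Highest is class 'health' with precision = 0.600.

0.600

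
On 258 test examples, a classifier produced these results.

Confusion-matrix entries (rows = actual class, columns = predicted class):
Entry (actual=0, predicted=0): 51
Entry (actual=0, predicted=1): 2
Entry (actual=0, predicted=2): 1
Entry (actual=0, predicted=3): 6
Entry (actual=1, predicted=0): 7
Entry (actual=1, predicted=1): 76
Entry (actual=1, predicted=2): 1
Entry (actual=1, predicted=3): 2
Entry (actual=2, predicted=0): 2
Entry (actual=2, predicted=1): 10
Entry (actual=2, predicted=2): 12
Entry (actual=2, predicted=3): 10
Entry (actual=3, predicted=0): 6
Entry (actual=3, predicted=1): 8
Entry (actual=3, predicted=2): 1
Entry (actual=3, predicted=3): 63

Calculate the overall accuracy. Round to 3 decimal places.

0.783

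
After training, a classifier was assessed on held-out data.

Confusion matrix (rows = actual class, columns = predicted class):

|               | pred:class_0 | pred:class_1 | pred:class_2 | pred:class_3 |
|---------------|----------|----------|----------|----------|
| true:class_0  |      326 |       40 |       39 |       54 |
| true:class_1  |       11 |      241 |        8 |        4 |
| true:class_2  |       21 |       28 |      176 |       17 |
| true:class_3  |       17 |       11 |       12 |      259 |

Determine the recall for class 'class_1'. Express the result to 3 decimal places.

Take TP from the diagonal, FP from the rest of the 'class_1' prediction marginal, FN from the rest of the 'class_1' actual marginal.
recall = TP/(TP+FN).
class_1: TP=241, FN=11+8+4=23 → 241/264 = 0.9129

0.913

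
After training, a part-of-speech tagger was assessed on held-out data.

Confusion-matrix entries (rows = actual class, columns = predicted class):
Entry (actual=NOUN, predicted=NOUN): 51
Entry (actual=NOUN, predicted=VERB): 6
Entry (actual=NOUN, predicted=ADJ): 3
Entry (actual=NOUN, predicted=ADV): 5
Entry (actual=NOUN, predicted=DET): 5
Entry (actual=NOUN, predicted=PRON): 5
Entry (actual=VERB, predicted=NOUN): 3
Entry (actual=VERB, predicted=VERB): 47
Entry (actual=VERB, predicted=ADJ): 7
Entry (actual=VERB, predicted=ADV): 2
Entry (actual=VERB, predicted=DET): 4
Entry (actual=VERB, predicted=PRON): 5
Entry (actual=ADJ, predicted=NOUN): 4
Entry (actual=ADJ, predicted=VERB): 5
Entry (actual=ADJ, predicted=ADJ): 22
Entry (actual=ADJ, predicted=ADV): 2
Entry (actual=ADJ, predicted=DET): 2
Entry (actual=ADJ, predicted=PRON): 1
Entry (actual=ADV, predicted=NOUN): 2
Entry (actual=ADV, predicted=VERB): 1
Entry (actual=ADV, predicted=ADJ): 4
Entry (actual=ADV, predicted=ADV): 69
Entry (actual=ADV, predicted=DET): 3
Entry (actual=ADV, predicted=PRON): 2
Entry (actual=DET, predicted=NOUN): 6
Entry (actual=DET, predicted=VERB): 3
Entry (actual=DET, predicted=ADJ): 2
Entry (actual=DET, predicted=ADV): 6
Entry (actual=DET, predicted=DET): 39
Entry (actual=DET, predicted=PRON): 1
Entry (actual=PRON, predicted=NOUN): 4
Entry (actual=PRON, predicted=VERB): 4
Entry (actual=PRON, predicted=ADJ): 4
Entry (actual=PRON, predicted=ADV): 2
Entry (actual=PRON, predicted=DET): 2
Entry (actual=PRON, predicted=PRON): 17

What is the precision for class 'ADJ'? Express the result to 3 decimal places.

0.524

Treat 'ADJ' as positive and all other classes as negative.
precision = TP/(TP+FP).
ADJ: TP=22, FP=3+7+4+2+4=20 → 22/42 = 0.5238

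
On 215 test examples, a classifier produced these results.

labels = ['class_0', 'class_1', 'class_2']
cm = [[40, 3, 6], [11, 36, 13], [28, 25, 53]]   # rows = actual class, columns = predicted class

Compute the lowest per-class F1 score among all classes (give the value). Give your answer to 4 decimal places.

Per-class F1 score (2·TP/(2·TP+FP+FN)):
  class_0: TP=40, FP=11+28=39, FN=3+6=9 → 80/128 = 0.62500
  class_1: TP=36, FP=3+25=28, FN=11+13=24 → 72/124 = 0.58065
  class_2: TP=53, FP=6+13=19, FN=28+25=53 → 106/178 = 0.59551
Lowest is class 'class_1' with F1 score = 0.5806.

0.5806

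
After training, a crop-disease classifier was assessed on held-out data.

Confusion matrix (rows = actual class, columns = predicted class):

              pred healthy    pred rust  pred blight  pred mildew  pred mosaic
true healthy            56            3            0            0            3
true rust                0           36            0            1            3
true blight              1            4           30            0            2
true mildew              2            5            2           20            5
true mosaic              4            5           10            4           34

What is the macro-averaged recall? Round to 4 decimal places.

Per-class recall (TP/(TP+FN)):
  healthy: TP=56, FN=3+0+0+3=6 → 56/62 = 0.90323
  rust: TP=36, FN=0+0+1+3=4 → 36/40 = 0.90000
  blight: TP=30, FN=1+4+0+2=7 → 30/37 = 0.81081
  mildew: TP=20, FN=2+5+2+5=14 → 20/34 = 0.58824
  mosaic: TP=34, FN=4+5+10+4=23 → 34/57 = 0.59649
Macro-recall = mean = (0.90323 + 0.90000 + 0.81081 + 0.58824 + 0.59649) / 5 = 0.7598

0.7598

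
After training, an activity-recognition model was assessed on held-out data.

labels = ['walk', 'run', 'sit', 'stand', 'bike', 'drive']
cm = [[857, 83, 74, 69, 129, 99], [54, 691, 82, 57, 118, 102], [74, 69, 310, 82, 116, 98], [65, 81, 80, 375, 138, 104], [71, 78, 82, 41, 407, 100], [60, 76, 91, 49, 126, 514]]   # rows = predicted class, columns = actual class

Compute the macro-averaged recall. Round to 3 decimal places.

Per-class recall (TP/(TP+FN)):
  walk: TP=857, FN=54+74+65+71+60=324 → 857/1181 = 0.7257
  run: TP=691, FN=83+69+81+78+76=387 → 691/1078 = 0.6410
  sit: TP=310, FN=74+82+80+82+91=409 → 310/719 = 0.4312
  stand: TP=375, FN=69+57+82+41+49=298 → 375/673 = 0.5572
  bike: TP=407, FN=129+118+116+138+126=627 → 407/1034 = 0.3936
  drive: TP=514, FN=99+102+98+104+100=503 → 514/1017 = 0.5054
Macro-recall = mean = (0.7257 + 0.6410 + 0.4312 + 0.5572 + 0.3936 + 0.5054) / 6 = 0.542

0.542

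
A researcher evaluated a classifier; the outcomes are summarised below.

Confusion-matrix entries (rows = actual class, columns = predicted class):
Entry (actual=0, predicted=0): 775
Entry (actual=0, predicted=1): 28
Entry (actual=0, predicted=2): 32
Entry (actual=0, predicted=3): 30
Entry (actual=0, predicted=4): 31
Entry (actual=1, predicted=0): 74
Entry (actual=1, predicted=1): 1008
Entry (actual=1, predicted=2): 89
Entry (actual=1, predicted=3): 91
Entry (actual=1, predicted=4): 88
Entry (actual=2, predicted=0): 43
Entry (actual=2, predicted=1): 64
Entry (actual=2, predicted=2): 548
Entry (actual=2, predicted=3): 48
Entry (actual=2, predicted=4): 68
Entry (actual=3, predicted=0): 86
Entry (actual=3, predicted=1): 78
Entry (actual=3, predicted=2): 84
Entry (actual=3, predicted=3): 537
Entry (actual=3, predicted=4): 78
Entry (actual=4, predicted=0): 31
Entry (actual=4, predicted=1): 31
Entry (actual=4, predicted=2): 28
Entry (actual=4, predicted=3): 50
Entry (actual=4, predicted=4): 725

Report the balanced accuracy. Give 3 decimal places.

0.757

Balanced accuracy = mean of per-class recall.
  0: recall = 775/896 = 0.8650
  1: recall = 1008/1350 = 0.7467
  2: recall = 548/771 = 0.7108
  3: recall = 537/863 = 0.6222
  4: recall = 725/865 = 0.8382
Mean = (0.8650 + 0.7467 + 0.7108 + 0.6222 + 0.8382) / 5 = 0.757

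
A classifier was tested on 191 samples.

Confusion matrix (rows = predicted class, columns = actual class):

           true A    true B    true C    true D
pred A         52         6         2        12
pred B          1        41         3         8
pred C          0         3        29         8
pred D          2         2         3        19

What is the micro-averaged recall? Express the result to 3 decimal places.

0.738

Micro-averaging pools counts across classes: ΣTP=141, ΣFP=50, ΣFN=50.
Micro-recall = TP/(TP+FN) on pooled counts = 0.738 (equals overall accuracy in single-label multiclass).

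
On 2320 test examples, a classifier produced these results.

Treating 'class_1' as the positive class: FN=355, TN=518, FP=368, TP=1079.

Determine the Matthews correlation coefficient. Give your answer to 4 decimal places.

0.3381

MCC = (TP·TN − FP·FN) / √((TP+FP)(TP+FN)(TN+FP)(TN+FN))
Numerator = 1079·518 − 368·355 = 428282
Denominator = √(1447·1434·886·873) = √1604965303044 = 1266872.2521
MCC = 428282 / 1266872.2521 = 0.3381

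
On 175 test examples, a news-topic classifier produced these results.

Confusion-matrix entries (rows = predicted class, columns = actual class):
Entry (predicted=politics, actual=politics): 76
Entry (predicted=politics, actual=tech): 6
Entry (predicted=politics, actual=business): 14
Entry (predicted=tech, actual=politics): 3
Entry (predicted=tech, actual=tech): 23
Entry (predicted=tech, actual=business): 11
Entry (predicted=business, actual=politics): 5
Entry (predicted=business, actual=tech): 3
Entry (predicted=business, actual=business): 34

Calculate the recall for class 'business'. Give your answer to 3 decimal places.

One-vs-rest for 'business': TP = diagonal; FP = other classes predicted 'business'; FN = 'business' predicted as other.
recall = TP/(TP+FN).
business: TP=34, FN=14+11=25 → 34/59 = 0.5763

0.576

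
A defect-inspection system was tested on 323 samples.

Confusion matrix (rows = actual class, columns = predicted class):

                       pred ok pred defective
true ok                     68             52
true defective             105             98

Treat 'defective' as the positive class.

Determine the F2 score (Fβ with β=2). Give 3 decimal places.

0.509

Fβ = (1+β²)·TP / ((1+β²)·TP + β²·FN + FP), with β²=4
= 5·98 / (5·98 + 4·105 + 52) = 0.509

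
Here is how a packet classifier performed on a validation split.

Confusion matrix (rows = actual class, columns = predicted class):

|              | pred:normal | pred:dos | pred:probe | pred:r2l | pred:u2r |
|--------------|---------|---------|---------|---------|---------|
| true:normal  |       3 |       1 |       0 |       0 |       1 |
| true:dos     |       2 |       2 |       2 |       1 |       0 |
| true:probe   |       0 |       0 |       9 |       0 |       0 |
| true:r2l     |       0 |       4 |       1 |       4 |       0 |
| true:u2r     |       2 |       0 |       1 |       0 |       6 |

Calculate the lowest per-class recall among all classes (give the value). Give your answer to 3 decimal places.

0.286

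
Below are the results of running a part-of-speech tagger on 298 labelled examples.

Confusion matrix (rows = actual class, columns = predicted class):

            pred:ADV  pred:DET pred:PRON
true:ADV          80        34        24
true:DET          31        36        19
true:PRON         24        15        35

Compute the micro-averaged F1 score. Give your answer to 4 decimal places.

0.5067

Micro-averaging pools counts across classes: ΣTP=151, ΣFP=147, ΣFN=147.
Micro-F1 score = 2·TP/(2·TP+FP+FN) on pooled counts = 0.5067 (equals overall accuracy in single-label multiclass).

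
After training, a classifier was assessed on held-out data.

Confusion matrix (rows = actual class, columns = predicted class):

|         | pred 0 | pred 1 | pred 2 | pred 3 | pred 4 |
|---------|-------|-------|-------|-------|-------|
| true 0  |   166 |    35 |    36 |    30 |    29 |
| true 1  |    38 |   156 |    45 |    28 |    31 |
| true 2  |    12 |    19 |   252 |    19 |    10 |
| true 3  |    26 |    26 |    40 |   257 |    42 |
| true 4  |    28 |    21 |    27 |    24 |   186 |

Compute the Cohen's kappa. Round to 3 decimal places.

Observed agreement pₒ = trace/N = 1017/1583 = 0.6425
Expected agreement pₑ = Σ (rowᵢ·colᵢ)/N² = (296·270 + 298·257 + 312·400 + 391·358 + 286·298)/1583² = 0.2021
κ = (pₒ − pₑ)/(1 − pₑ) = (0.6425 − 0.2021)/(1 − 0.2021) = 0.552

0.552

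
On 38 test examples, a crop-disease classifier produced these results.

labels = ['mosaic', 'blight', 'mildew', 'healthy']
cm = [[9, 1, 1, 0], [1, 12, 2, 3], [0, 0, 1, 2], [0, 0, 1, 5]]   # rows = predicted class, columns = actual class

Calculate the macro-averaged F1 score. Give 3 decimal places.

0.627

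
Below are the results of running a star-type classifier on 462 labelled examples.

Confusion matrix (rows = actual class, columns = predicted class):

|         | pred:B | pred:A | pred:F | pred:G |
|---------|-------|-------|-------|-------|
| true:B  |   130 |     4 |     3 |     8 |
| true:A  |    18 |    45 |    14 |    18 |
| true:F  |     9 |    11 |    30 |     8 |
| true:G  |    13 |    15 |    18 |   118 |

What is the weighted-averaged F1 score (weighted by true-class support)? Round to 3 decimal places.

Per-class F1 score (2·TP/(2·TP+FP+FN)):
  B: TP=130, FP=18+9+13=40, FN=4+3+8=15 → 260/315 = 0.8254
  A: TP=45, FP=4+11+15=30, FN=18+14+18=50 → 90/170 = 0.5294
  F: TP=30, FP=3+14+18=35, FN=9+11+8=28 → 60/123 = 0.4878
  G: TP=118, FP=8+18+8=34, FN=13+15+18=46 → 236/316 = 0.7468
Weighted-F1 score = Σ (supportᵢ/N)·F1 scoreᵢ with N=462: (145/462)·0.8254 + (95/462)·0.5294 + (58/462)·0.4878 + (164/462)·0.7468 = 0.694

0.694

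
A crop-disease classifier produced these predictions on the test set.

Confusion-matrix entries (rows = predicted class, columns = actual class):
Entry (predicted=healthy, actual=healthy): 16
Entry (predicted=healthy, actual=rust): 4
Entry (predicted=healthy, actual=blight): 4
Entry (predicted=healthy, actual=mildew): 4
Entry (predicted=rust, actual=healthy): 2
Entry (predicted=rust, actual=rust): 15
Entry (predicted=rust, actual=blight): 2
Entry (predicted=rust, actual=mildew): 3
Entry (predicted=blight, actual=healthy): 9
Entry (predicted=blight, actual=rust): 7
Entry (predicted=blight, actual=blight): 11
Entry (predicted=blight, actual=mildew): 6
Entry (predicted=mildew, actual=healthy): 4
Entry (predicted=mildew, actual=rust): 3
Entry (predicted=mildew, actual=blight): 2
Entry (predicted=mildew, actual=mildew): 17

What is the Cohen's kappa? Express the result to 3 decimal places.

0.392

Observed agreement pₒ = trace/N = 59/109 = 0.5413
Expected agreement pₑ = Σ (rowᵢ·colᵢ)/N² = (31·28 + 29·22 + 19·33 + 30·26)/109² = 0.2452
κ = (pₒ − pₑ)/(1 − pₑ) = (0.5413 − 0.2452)/(1 − 0.2452) = 0.392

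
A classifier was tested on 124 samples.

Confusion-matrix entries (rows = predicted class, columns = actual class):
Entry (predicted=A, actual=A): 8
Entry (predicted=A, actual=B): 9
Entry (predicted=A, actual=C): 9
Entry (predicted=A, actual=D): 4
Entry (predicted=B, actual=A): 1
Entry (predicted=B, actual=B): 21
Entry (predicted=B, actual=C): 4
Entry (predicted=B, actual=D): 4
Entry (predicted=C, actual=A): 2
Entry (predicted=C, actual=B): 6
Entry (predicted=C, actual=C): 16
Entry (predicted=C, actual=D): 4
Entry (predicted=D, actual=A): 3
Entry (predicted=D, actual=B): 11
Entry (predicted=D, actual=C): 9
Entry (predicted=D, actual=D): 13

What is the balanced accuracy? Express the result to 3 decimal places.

0.490

Balanced accuracy = mean of per-class recall.
  A: recall = 8/14 = 0.5714
  B: recall = 21/47 = 0.4468
  C: recall = 16/38 = 0.4211
  D: recall = 13/25 = 0.5200
Mean = (0.5714 + 0.4468 + 0.4211 + 0.5200) / 4 = 0.490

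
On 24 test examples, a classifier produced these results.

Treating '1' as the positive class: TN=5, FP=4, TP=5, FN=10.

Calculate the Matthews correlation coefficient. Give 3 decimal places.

-0.111

MCC = (TP·TN − FP·FN) / √((TP+FP)(TP+FN)(TN+FP)(TN+FN))
Numerator = 5·5 − 4·10 = -15
Denominator = √(9·15·9·15) = √18225 = 135.0000
MCC = -15 / 135.0000 = -0.111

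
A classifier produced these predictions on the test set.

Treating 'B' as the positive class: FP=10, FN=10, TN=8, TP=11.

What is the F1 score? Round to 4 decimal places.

0.5238

Precision = TP/(TP+FP) = 11/21 = 0.5238
Recall = TP/(TP+FN) = 11/21 = 0.5238
F1 = 2·TP/(2·TP+FP+FN) = 22/42 = 0.5238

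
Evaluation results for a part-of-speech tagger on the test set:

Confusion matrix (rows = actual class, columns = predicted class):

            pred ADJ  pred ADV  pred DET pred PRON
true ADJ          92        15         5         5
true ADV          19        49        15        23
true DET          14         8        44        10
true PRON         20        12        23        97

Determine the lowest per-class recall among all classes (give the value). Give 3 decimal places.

Per-class recall (TP/(TP+FN)):
  ADJ: TP=92, FN=15+5+5=25 → 92/117 = 0.7863
  ADV: TP=49, FN=19+15+23=57 → 49/106 = 0.4623
  DET: TP=44, FN=14+8+10=32 → 44/76 = 0.5789
  PRON: TP=97, FN=20+12+23=55 → 97/152 = 0.6382
Lowest is class 'ADV' with recall = 0.462.

0.462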